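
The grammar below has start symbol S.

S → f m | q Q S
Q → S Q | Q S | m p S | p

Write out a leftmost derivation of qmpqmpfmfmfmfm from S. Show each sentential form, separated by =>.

S => qQS => qmpSS => qmpqQSS => qmpqQSSS => qmpqmpSSSS => qmpqmpfmSSS => qmpqmpfmfmSS => qmpqmpfmfmfmS => qmpqmpfmfmfmfm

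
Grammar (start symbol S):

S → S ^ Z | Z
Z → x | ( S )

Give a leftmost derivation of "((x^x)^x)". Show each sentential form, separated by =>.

S => Z => (S) => (S^Z) => (Z^Z) => ((S)^Z) => ((S^Z)^Z) => ((Z^Z)^Z) => ((x^Z)^Z) => ((x^x)^Z) => ((x^x)^x)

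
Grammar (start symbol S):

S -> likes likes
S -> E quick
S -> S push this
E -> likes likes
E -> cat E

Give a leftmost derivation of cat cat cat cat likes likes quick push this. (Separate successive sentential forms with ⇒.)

S ⇒ S push this ⇒ E quick push this ⇒ cat E quick push this ⇒ cat cat E quick push this ⇒ cat cat cat E quick push this ⇒ cat cat cat cat E quick push this ⇒ cat cat cat cat likes likes quick push this

S ⇒ S push this   [S -> S push this]
S push this ⇒ E quick push this   [S -> E quick]
E quick push this ⇒ cat E quick push this   [E -> cat E]
cat E quick push this ⇒ cat cat E quick push this   [E -> cat E]
cat cat E quick push this ⇒ cat cat cat E quick push this   [E -> cat E]
cat cat cat E quick push this ⇒ cat cat cat cat E quick push this   [E -> cat E]
cat cat cat cat E quick push this ⇒ cat cat cat cat likes likes quick push this   [E -> likes likes]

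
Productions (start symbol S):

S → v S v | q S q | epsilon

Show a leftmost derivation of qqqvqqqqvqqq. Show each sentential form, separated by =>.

S => qSq => qqSqq => qqqSqqq => qqqvSvqqq => qqqvqSqvqqq => qqqvqqSqqvqqq => qqqvqqqqvqqq

S => qSq   [S → q S q]
qSq => qqSqq   [S → q S q]
qqSqq => qqqSqqq   [S → q S q]
qqqSqqq => qqqvSvqqq   [S → v S v]
qqqvSvqqq => qqqvqSqvqqq   [S → q S q]
qqqvqSqvqqq => qqqvqqSqqvqqq   [S → q S q]
qqqvqqSqqvqqq => qqqvqqqqvqqq   [S → epsilon]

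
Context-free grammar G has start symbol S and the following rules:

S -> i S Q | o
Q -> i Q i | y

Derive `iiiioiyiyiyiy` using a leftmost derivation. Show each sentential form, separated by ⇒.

S⇒iSQ⇒iiSQQ⇒iiiSQQQ⇒iiiiSQQQQ⇒iiiioQQQQ⇒iiiioiQiQQQ⇒iiiioiyiQQQ⇒iiiioiyiyQQ⇒iiiioiyiyiQiQ⇒iiiioiyiyiyiQ⇒iiiioiyiyiyiy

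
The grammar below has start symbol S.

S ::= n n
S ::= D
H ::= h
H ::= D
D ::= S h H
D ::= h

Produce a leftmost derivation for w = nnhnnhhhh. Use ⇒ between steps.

S ⇒ D   [S ::= D]
D ⇒ ShH   [D ::= S h H]
ShH ⇒ DhH   [S ::= D]
DhH ⇒ ShHhH   [D ::= S h H]
ShHhH ⇒ nnhHhH   [S ::= n n]
nnhHhH ⇒ nnhDhH   [H ::= D]
nnhDhH ⇒ nnhShHhH   [D ::= S h H]
nnhShHhH ⇒ nnhnnhHhH   [S ::= n n]
nnhnnhHhH ⇒ nnhnnhhhH   [H ::= h]
nnhnnhhhH ⇒ nnhnnhhhh   [H ::= h]

S⇒D⇒ShH⇒DhH⇒ShHhH⇒nnhHhH⇒nnhDhH⇒nnhShHhH⇒nnhnnhHhH⇒nnhnnhhhH⇒nnhnnhhhh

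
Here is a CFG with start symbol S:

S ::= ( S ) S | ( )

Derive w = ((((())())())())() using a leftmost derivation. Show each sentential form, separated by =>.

S => (S)S => ((S)S)S => (((S)S)S)S => ((((S)S)S)S)S => ((((())S)S)S)S => ((((())())S)S)S => ((((())())())S)S => ((((())())())())S => ((((())())())())()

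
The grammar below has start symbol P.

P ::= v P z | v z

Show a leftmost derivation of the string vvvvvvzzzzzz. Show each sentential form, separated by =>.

P => vPz => vvPzz => vvvPzzz => vvvvPzzzz => vvvvvPzzzzz => vvvvvvzzzzzz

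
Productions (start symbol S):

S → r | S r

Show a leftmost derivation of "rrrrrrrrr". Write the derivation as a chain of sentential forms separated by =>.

S => Sr   [S → S r]
Sr => Srr   [S → S r]
Srr => Srrr   [S → S r]
Srrr => Srrrr   [S → S r]
Srrrr => Srrrrr   [S → S r]
Srrrrr => Srrrrrr   [S → S r]
Srrrrrr => Srrrrrrr   [S → S r]
Srrrrrrr => Srrrrrrrr   [S → S r]
Srrrrrrrr => rrrrrrrrr   [S → r]

S=>Sr=>Srr=>Srrr=>Srrrr=>Srrrrr=>Srrrrrr=>Srrrrrrr=>Srrrrrrrr=>rrrrrrrrr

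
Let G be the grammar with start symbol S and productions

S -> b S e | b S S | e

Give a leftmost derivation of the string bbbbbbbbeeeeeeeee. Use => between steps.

S => bSe   [S -> b S e]
bSe => bbSee   [S -> b S e]
bbSee => bbbSeee   [S -> b S e]
bbbSeee => bbbbSeeee   [S -> b S e]
bbbbSeeee => bbbbbSeeeee   [S -> b S e]
bbbbbSeeeee => bbbbbbSSeeeee   [S -> b S S]
bbbbbbSSeeeee => bbbbbbbSSSeeeee   [S -> b S S]
bbbbbbbSSSeeeee => bbbbbbbbSSSSeeeee   [S -> b S S]
bbbbbbbbSSSSeeeee => bbbbbbbbeSSSeeeee   [S -> e]
bbbbbbbbeSSSeeeee => bbbbbbbbeeSSeeeee   [S -> e]
bbbbbbbbeeSSeeeee => bbbbbbbbeeeSeeeee   [S -> e]
bbbbbbbbeeeSeeeee => bbbbbbbbeeeeeeeee   [S -> e]

S => bSe => bbSee => bbbSeee => bbbbSeeee => bbbbbSeeeee => bbbbbbSSeeeee => bbbbbbbSSSeeeee => bbbbbbbbSSSSeeeee => bbbbbbbbeSSSeeeee => bbbbbbbbeeSSeeeee => bbbbbbbbeeeSeeeee => bbbbbbbbeeeeeeeee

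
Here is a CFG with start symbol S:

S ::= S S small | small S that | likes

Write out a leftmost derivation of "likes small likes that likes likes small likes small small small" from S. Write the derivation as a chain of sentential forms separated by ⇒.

S ⇒ S S small ⇒ likes S small ⇒ likes S S small small ⇒ likes small S that S small small ⇒ likes small likes that S small small ⇒ likes small likes that S S small small small ⇒ likes small likes that S S small S small small small ⇒ likes small likes that likes S small S small small small ⇒ likes small likes that likes likes small S small small small ⇒ likes small likes that likes likes small likes small small small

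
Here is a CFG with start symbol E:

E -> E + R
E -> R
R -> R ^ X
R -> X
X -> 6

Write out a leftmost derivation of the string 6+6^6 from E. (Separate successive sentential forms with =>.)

E => E+R => R+R => X+R => 6+R => 6+R^X => 6+X^X => 6+6^X => 6+6^6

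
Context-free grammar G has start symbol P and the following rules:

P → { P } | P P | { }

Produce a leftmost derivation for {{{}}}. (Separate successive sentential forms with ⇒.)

P ⇒ {P}   [P → { P }]
{P} ⇒ {{P}}   [P → { P }]
{{P}} ⇒ {{{}}}   [P → { }]

P ⇒ {P} ⇒ {{P}} ⇒ {{{}}}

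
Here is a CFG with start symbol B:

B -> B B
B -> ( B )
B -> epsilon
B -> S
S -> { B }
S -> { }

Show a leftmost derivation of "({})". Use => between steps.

B => BB => (B)B => (S)B => ({B})B => ({})B => ({})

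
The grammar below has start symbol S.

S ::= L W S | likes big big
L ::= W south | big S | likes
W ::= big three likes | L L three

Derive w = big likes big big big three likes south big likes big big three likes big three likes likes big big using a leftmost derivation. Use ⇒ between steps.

S ⇒ L W S   [S ::= L W S]
L W S ⇒ big S W S   [L ::= big S]
big S W S ⇒ big likes big big W S   [S ::= likes big big]
big likes big big W S ⇒ big likes big big L L three S   [W ::= L L three]
big likes big big L L three S ⇒ big likes big big W south L three S   [L ::= W south]
big likes big big W south L three S ⇒ big likes big big big three likes south L three S   [W ::= big three likes]
big likes big big big three likes south L three S ⇒ big likes big big big three likes south big S three S   [L ::= big S]
big likes big big big three likes south big S three S ⇒ big likes big big big three likes south big likes big big three S   [S ::= likes big big]
big likes big big big three likes south big likes big big three S ⇒ big likes big big big three likes south big likes big big three L W S   [S ::= L W S]
big likes big big big three likes south big likes big big three L W S ⇒ big likes big big big three likes south big likes big big three likes W S   [L ::= likes]
big likes big big big three likes south big likes big big three likes W S ⇒ big likes big big big three likes south big likes big big three likes big three likes S   [W ::= big three likes]
big likes big big big three likes south big likes big big three likes big three likes S ⇒ big likes big big big three likes south big likes big big three likes big three likes likes big big   [S ::= likes big big]

S ⇒ L W S ⇒ big S W S ⇒ big likes big big W S ⇒ big likes big big L L three S ⇒ big likes big big W south L three S ⇒ big likes big big big three likes south L three S ⇒ big likes big big big three likes south big S three S ⇒ big likes big big big three likes south big likes big big three S ⇒ big likes big big big three likes south big likes big big three L W S ⇒ big likes big big big three likes south big likes big big three likes W S ⇒ big likes big big big three likes south big likes big big three likes big three likes S ⇒ big likes big big big three likes south big likes big big three likes big three likes likes big big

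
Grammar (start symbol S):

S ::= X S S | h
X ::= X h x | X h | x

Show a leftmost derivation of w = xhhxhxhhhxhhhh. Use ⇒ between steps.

S ⇒ XSS   [S ::= X S S]
XSS ⇒ XhSS   [X ::= X h]
XhSS ⇒ XhhSS   [X ::= X h]
XhhSS ⇒ XhhhSS   [X ::= X h]
XhhhSS ⇒ XhxhhhSS   [X ::= X h x]
XhxhhhSS ⇒ XhxhxhhhSS   [X ::= X h x]
XhxhxhhhSS ⇒ XhhxhxhhhSS   [X ::= X h]
XhhxhxhhhSS ⇒ xhhxhxhhhSS   [X ::= x]
xhhxhxhhhSS ⇒ xhhxhxhhhXSSS   [S ::= X S S]
xhhxhxhhhXSSS ⇒ xhhxhxhhhXhSSS   [X ::= X h]
xhhxhxhhhXhSSS ⇒ xhhxhxhhhxhSSS   [X ::= x]
xhhxhxhhhxhSSS ⇒ xhhxhxhhhxhhSS   [S ::= h]
xhhxhxhhhxhhSS ⇒ xhhxhxhhhxhhhS   [S ::= h]
xhhxhxhhhxhhhS ⇒ xhhxhxhhhxhhhh   [S ::= h]

S ⇒ XSS ⇒ XhSS ⇒ XhhSS ⇒ XhhhSS ⇒ XhxhhhSS ⇒ XhxhxhhhSS ⇒ XhhxhxhhhSS ⇒ xhhxhxhhhSS ⇒ xhhxhxhhhXSSS ⇒ xhhxhxhhhXhSSS ⇒ xhhxhxhhhxhSSS ⇒ xhhxhxhhhxhhSS ⇒ xhhxhxhhhxhhhS ⇒ xhhxhxhhhxhhhh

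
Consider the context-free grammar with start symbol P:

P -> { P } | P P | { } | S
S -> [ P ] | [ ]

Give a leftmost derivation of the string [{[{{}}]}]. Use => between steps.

P => S => [P] => [{P}] => [{S}] => [{[P]}] => [{[{P}]}] => [{[{{}}]}]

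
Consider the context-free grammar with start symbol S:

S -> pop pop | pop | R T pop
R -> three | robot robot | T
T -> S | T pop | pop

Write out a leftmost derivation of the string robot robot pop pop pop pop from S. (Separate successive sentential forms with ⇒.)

S ⇒ R T pop ⇒ robot robot T pop ⇒ robot robot S pop ⇒ robot robot R T pop pop ⇒ robot robot T T pop pop ⇒ robot robot S T pop pop ⇒ robot robot pop T pop pop ⇒ robot robot pop pop pop pop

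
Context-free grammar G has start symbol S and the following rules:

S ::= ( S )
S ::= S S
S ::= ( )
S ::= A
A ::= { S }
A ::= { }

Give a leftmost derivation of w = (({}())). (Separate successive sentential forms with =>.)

S => (S) => ((S)) => ((SS)) => ((AS)) => (({}S)) => (({}()))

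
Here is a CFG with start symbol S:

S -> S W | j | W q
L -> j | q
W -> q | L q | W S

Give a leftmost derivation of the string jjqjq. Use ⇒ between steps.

S ⇒ SW ⇒ SWW ⇒ jWW ⇒ jLqW ⇒ jjqW ⇒ jjqLq ⇒ jjqjq

S ⇒ SW   [S -> S W]
SW ⇒ SWW   [S -> S W]
SWW ⇒ jWW   [S -> j]
jWW ⇒ jLqW   [W -> L q]
jLqW ⇒ jjqW   [L -> j]
jjqW ⇒ jjqLq   [W -> L q]
jjqLq ⇒ jjqjq   [L -> j]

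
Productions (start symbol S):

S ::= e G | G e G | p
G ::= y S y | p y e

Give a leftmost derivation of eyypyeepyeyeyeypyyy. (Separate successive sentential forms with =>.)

S => eG => eySy => eyGeGy => eyySyeGy => eyyGeGyeGy => eyypyeeGyeGy => eyypyeepyeyeGy => eyypyeepyeyeySyy => eyypyeepyeyeyeGyy => eyypyeepyeyeyeySyyy => eyypyeepyeyeyeypyyy

S => eG   [S ::= e G]
eG => eySy   [G ::= y S y]
eySy => eyGeGy   [S ::= G e G]
eyGeGy => eyySyeGy   [G ::= y S y]
eyySyeGy => eyyGeGyeGy   [S ::= G e G]
eyyGeGyeGy => eyypyeeGyeGy   [G ::= p y e]
eyypyeeGyeGy => eyypyeepyeyeGy   [G ::= p y e]
eyypyeepyeyeGy => eyypyeepyeyeySyy   [G ::= y S y]
eyypyeepyeyeySyy => eyypyeepyeyeyeGyy   [S ::= e G]
eyypyeepyeyeyeGyy => eyypyeepyeyeyeySyyy   [G ::= y S y]
eyypyeepyeyeyeySyyy => eyypyeepyeyeyeypyyy   [S ::= p]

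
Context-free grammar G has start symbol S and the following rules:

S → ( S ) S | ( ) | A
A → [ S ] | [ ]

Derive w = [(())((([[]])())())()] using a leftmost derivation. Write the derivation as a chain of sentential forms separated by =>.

S => A   [S → A]
A => [S]   [A → [ S ]]
[S] => [(S)S]   [S → ( S ) S]
[(S)S] => [(())S]   [S → ( )]
[(())S] => [(())(S)S]   [S → ( S ) S]
[(())(S)S] => [(())((S)S)S]   [S → ( S ) S]
[(())((S)S)S] => [(())(((S)S)S)S]   [S → ( S ) S]
[(())(((S)S)S)S] => [(())(((A)S)S)S]   [S → A]
[(())(((A)S)S)S] => [(())((([S])S)S)S]   [A → [ S ]]
[(())((([S])S)S)S] => [(())((([A])S)S)S]   [S → A]
[(())((([A])S)S)S] => [(())((([[]])S)S)S]   [A → [ ]]
[(())((([[]])S)S)S] => [(())((([[]])())S)S]   [S → ( )]
[(())((([[]])())S)S] => [(())((([[]])())())S]   [S → ( )]
[(())((([[]])())())S] => [(())((([[]])())())()]   [S → ( )]

S => A => [S] => [(S)S] => [(())S] => [(())(S)S] => [(())((S)S)S] => [(())(((S)S)S)S] => [(())(((A)S)S)S] => [(())((([S])S)S)S] => [(())((([A])S)S)S] => [(())((([[]])S)S)S] => [(())((([[]])())S)S] => [(())((([[]])())())S] => [(())((([[]])())())()]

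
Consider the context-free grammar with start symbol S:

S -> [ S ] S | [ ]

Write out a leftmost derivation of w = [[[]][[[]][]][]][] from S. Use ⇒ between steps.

S ⇒ [S]S ⇒ [[S]S]S ⇒ [[[]]S]S ⇒ [[[]][S]S]S ⇒ [[[]][[S]S]S]S ⇒ [[[]][[[]]S]S]S ⇒ [[[]][[[]][]]S]S ⇒ [[[]][[[]][]][]]S ⇒ [[[]][[[]][]][]][]

S ⇒ [S]S   [S -> [ S ] S]
[S]S ⇒ [[S]S]S   [S -> [ S ] S]
[[S]S]S ⇒ [[[]]S]S   [S -> [ ]]
[[[]]S]S ⇒ [[[]][S]S]S   [S -> [ S ] S]
[[[]][S]S]S ⇒ [[[]][[S]S]S]S   [S -> [ S ] S]
[[[]][[S]S]S]S ⇒ [[[]][[[]]S]S]S   [S -> [ ]]
[[[]][[[]]S]S]S ⇒ [[[]][[[]][]]S]S   [S -> [ ]]
[[[]][[[]][]]S]S ⇒ [[[]][[[]][]][]]S   [S -> [ ]]
[[[]][[[]][]][]]S ⇒ [[[]][[[]][]][]][]   [S -> [ ]]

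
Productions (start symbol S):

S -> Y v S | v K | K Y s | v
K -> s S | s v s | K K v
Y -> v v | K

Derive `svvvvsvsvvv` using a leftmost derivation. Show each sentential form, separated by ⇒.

S ⇒ YvS   [S -> Y v S]
YvS ⇒ KvS   [Y -> K]
KvS ⇒ KKvvS   [K -> K K v]
KKvvS ⇒ sSKvvS   [K -> s S]
sSKvvS ⇒ sYvSKvvS   [S -> Y v S]
sYvSKvvS ⇒ svvvSKvvS   [Y -> v v]
svvvSKvvS ⇒ svvvvKvvS   [S -> v]
svvvvKvvS ⇒ svvvvsvsvvS   [K -> s v s]
svvvvsvsvvS ⇒ svvvvsvsvvv   [S -> v]

S ⇒ YvS ⇒ KvS ⇒ KKvvS ⇒ sSKvvS ⇒ sYvSKvvS ⇒ svvvSKvvS ⇒ svvvvKvvS ⇒ svvvvsvsvvS ⇒ svvvvsvsvvv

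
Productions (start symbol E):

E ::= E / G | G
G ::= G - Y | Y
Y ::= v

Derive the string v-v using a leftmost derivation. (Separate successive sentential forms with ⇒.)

E ⇒ G   [E ::= G]
G ⇒ G-Y   [G ::= G - Y]
G-Y ⇒ Y-Y   [G ::= Y]
Y-Y ⇒ v-Y   [Y ::= v]
v-Y ⇒ v-v   [Y ::= v]

E⇒G⇒G-Y⇒Y-Y⇒v-Y⇒v-v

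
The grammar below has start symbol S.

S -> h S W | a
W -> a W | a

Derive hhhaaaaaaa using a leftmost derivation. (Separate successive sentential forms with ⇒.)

S ⇒ hSW ⇒ hhSWW ⇒ hhhSWWW ⇒ hhhaWWW ⇒ hhhaaWWW ⇒ hhhaaaWW ⇒ hhhaaaaWW ⇒ hhhaaaaaWW ⇒ hhhaaaaaaW ⇒ hhhaaaaaaa

S ⇒ hSW   [S -> h S W]
hSW ⇒ hhSWW   [S -> h S W]
hhSWW ⇒ hhhSWWW   [S -> h S W]
hhhSWWW ⇒ hhhaWWW   [S -> a]
hhhaWWW ⇒ hhhaaWWW   [W -> a W]
hhhaaWWW ⇒ hhhaaaWW   [W -> a]
hhhaaaWW ⇒ hhhaaaaWW   [W -> a W]
hhhaaaaWW ⇒ hhhaaaaaWW   [W -> a W]
hhhaaaaaWW ⇒ hhhaaaaaaW   [W -> a]
hhhaaaaaaW ⇒ hhhaaaaaaa   [W -> a]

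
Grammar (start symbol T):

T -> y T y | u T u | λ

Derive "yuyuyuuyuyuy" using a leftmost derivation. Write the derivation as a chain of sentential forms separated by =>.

T => yTy => yuTuy => yuyTyuy => yuyuTuyuy => yuyuyTyuyuy => yuyuyuTuyuyuy => yuyuyuuyuyuy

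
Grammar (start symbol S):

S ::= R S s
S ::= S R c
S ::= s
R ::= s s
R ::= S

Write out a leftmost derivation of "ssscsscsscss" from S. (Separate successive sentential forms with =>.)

S => RSs   [S ::= R S s]
RSs => SSs   [R ::= S]
SSs => SRcSs   [S ::= S R c]
SRcSs => SRcRcSs   [S ::= S R c]
SRcRcSs => SRcRcRcSs   [S ::= S R c]
SRcRcRcSs => sRcRcRcSs   [S ::= s]
sRcRcRcSs => ssscRcRcSs   [R ::= s s]
ssscRcRcSs => ssscsscRcSs   [R ::= s s]
ssscsscRcSs => ssscsscsscSs   [R ::= s s]
ssscsscsscSs => ssscsscsscss   [S ::= s]

S => RSs => SSs => SRcSs => SRcRcSs => SRcRcRcSs => sRcRcRcSs => ssscRcRcSs => ssscsscRcSs => ssscsscsscSs => ssscsscsscss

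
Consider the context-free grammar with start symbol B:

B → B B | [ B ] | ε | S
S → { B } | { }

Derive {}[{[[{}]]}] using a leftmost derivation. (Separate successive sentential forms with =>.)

B => BB => SB => {}B => {}[B] => {}[S] => {}[{B}] => {}[{[B]}] => {}[{[[B]]}] => {}[{[[S]]}] => {}[{[[{}]]}]

B => BB   [B → B B]
BB => SB   [B → S]
SB => {}B   [S → { }]
{}B => {}[B]   [B → [ B ]]
{}[B] => {}[S]   [B → S]
{}[S] => {}[{B}]   [S → { B }]
{}[{B}] => {}[{[B]}]   [B → [ B ]]
{}[{[B]}] => {}[{[[B]]}]   [B → [ B ]]
{}[{[[B]]}] => {}[{[[S]]}]   [B → S]
{}[{[[S]]}] => {}[{[[{}]]}]   [S → { }]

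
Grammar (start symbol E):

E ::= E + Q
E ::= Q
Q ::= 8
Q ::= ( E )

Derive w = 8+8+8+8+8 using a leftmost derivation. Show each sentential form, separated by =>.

E => E+Q   [E ::= E + Q]
E+Q => E+Q+Q   [E ::= E + Q]
E+Q+Q => E+Q+Q+Q   [E ::= E + Q]
E+Q+Q+Q => E+Q+Q+Q+Q   [E ::= E + Q]
E+Q+Q+Q+Q => Q+Q+Q+Q+Q   [E ::= Q]
Q+Q+Q+Q+Q => 8+Q+Q+Q+Q   [Q ::= 8]
8+Q+Q+Q+Q => 8+8+Q+Q+Q   [Q ::= 8]
8+8+Q+Q+Q => 8+8+8+Q+Q   [Q ::= 8]
8+8+8+Q+Q => 8+8+8+8+Q   [Q ::= 8]
8+8+8+8+Q => 8+8+8+8+8   [Q ::= 8]

E=>E+Q=>E+Q+Q=>E+Q+Q+Q=>E+Q+Q+Q+Q=>Q+Q+Q+Q+Q=>8+Q+Q+Q+Q=>8+8+Q+Q+Q=>8+8+8+Q+Q=>8+8+8+8+Q=>8+8+8+8+8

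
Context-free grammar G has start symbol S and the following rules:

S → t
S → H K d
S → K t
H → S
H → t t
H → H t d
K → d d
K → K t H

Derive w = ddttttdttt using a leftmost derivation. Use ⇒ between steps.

S ⇒ Kt   [S → K t]
Kt ⇒ KtHt   [K → K t H]
KtHt ⇒ KtHtHt   [K → K t H]
KtHtHt ⇒ ddtHtHt   [K → d d]
ddtHtHt ⇒ ddtHtdtHt   [H → H t d]
ddtHtdtHt ⇒ ddttttdtHt   [H → t t]
ddttttdtHt ⇒ ddttttdtSt   [H → S]
ddttttdtSt ⇒ ddttttdttt   [S → t]

S ⇒ Kt ⇒ KtHt ⇒ KtHtHt ⇒ ddtHtHt ⇒ ddtHtdtHt ⇒ ddttttdtHt ⇒ ddttttdtSt ⇒ ddttttdttt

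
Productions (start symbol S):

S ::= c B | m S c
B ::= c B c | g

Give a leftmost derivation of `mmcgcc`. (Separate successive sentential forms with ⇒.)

S⇒mSc⇒mmScc⇒mmcBcc⇒mmcgcc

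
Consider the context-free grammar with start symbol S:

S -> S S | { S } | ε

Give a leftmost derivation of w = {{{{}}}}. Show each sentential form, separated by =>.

S => SS   [S -> S S]
SS => {S}S   [S -> { S }]
{S}S => {{S}}S   [S -> { S }]
{{S}}S => {{SS}}S   [S -> S S]
{{SS}}S => {{{S}S}}S   [S -> { S }]
{{{S}S}}S => {{{{S}}S}}S   [S -> { S }]
{{{{S}}S}}S => {{{{}}S}}S   [S -> ε]
{{{{}}S}}S => {{{{}}}}S   [S -> ε]
{{{{}}}}S => {{{{}}}}   [S -> ε]

S=>SS=>{S}S=>{{S}}S=>{{SS}}S=>{{{S}S}}S=>{{{{S}}S}}S=>{{{{}}S}}S=>{{{{}}}}S=>{{{{}}}}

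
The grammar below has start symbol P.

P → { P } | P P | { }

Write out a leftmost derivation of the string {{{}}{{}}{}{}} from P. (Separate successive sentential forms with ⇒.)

P ⇒ {P}   [P → { P }]
{P} ⇒ {PP}   [P → P P]
{PP} ⇒ {PPP}   [P → P P]
{PPP} ⇒ {{P}PP}   [P → { P }]
{{P}PP} ⇒ {{{}}PP}   [P → { }]
{{{}}PP} ⇒ {{{}}PPP}   [P → P P]
{{{}}PPP} ⇒ {{{}}{P}PP}   [P → { P }]
{{{}}{P}PP} ⇒ {{{}}{{}}PP}   [P → { }]
{{{}}{{}}PP} ⇒ {{{}}{{}}{}P}   [P → { }]
{{{}}{{}}{}P} ⇒ {{{}}{{}}{}{}}   [P → { }]

P ⇒ {P} ⇒ {PP} ⇒ {PPP} ⇒ {{P}PP} ⇒ {{{}}PP} ⇒ {{{}}PPP} ⇒ {{{}}{P}PP} ⇒ {{{}}{{}}PP} ⇒ {{{}}{{}}{}P} ⇒ {{{}}{{}}{}{}}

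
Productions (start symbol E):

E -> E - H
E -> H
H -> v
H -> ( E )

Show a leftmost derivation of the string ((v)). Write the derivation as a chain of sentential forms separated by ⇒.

E ⇒ H ⇒ (E) ⇒ (H) ⇒ ((E)) ⇒ ((H)) ⇒ ((v))

E ⇒ H   [E -> H]
H ⇒ (E)   [H -> ( E )]
(E) ⇒ (H)   [E -> H]
(H) ⇒ ((E))   [H -> ( E )]
((E)) ⇒ ((H))   [E -> H]
((H)) ⇒ ((v))   [H -> v]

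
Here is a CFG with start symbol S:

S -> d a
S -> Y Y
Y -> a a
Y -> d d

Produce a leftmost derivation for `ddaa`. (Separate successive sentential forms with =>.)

S=>YY=>ddY=>ddaa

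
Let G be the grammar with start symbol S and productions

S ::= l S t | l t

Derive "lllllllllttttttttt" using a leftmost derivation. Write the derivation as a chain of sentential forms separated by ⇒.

S ⇒ lSt   [S ::= l S t]
lSt ⇒ llStt   [S ::= l S t]
llStt ⇒ lllSttt   [S ::= l S t]
lllSttt ⇒ llllStttt   [S ::= l S t]
llllStttt ⇒ lllllSttttt   [S ::= l S t]
lllllSttttt ⇒ llllllStttttt   [S ::= l S t]
llllllStttttt ⇒ lllllllSttttttt   [S ::= l S t]
lllllllSttttttt ⇒ llllllllStttttttt   [S ::= l S t]
llllllllStttttttt ⇒ lllllllllttttttttt   [S ::= l t]

S⇒lSt⇒llStt⇒lllSttt⇒llllStttt⇒lllllSttttt⇒llllllStttttt⇒lllllllSttttttt⇒llllllllStttttttt⇒lllllllllttttttttt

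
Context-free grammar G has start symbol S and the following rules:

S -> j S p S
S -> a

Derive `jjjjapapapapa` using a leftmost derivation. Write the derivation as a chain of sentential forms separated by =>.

S => jSpS => jjSpSpS => jjjSpSpSpS => jjjjSpSpSpSpS => jjjjapSpSpSpS => jjjjapapSpSpS => jjjjapapapSpS => jjjjapapapapS => jjjjapapapapa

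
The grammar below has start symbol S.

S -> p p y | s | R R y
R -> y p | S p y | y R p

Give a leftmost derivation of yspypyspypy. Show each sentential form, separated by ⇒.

S ⇒ RRy ⇒ yRpRy ⇒ ySpypRy ⇒ yspypRy ⇒ yspypyRpy ⇒ yspypySpypy ⇒ yspypyspypy

S ⇒ RRy   [S -> R R y]
RRy ⇒ yRpRy   [R -> y R p]
yRpRy ⇒ ySpypRy   [R -> S p y]
ySpypRy ⇒ yspypRy   [S -> s]
yspypRy ⇒ yspypyRpy   [R -> y R p]
yspypyRpy ⇒ yspypySpypy   [R -> S p y]
yspypySpypy ⇒ yspypyspypy   [S -> s]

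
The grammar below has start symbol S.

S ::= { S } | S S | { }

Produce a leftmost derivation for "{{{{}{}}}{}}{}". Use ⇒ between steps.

S ⇒ SS   [S ::= S S]
SS ⇒ {S}S   [S ::= { S }]
{S}S ⇒ {SS}S   [S ::= S S]
{SS}S ⇒ {{S}S}S   [S ::= { S }]
{{S}S}S ⇒ {{{S}}S}S   [S ::= { S }]
{{{S}}S}S ⇒ {{{SS}}S}S   [S ::= S S]
{{{SS}}S}S ⇒ {{{{}S}}S}S   [S ::= { }]
{{{{}S}}S}S ⇒ {{{{}{}}}S}S   [S ::= { }]
{{{{}{}}}S}S ⇒ {{{{}{}}}{}}S   [S ::= { }]
{{{{}{}}}{}}S ⇒ {{{{}{}}}{}}{}   [S ::= { }]

S ⇒ SS ⇒ {S}S ⇒ {SS}S ⇒ {{S}S}S ⇒ {{{S}}S}S ⇒ {{{SS}}S}S ⇒ {{{{}S}}S}S ⇒ {{{{}{}}}S}S ⇒ {{{{}{}}}{}}S ⇒ {{{{}{}}}{}}{}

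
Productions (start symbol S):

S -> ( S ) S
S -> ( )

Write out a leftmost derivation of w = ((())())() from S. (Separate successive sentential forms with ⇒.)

S ⇒ (S)S ⇒ ((S)S)S ⇒ ((())S)S ⇒ ((())())S ⇒ ((())())()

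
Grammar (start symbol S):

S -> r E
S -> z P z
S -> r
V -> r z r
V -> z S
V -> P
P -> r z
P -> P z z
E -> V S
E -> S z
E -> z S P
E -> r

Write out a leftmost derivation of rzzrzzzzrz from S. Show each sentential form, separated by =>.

S=>rE=>rzSP=>rzzPzP=>rzzPzzzP=>rzzrzzzzP=>rzzrzzzzrz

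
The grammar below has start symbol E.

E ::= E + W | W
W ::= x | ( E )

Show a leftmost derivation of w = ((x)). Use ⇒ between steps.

E⇒W⇒(E)⇒(W)⇒((E))⇒((W))⇒((x))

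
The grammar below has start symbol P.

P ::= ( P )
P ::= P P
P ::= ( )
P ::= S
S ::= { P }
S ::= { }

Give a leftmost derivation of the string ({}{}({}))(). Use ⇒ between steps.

P ⇒ PP ⇒ (P)P ⇒ (PP)P ⇒ (PPP)P ⇒ (SPP)P ⇒ ({}PP)P ⇒ ({}SP)P ⇒ ({}{}P)P ⇒ ({}{}(P))P ⇒ ({}{}(S))P ⇒ ({}{}({}))P ⇒ ({}{}({}))()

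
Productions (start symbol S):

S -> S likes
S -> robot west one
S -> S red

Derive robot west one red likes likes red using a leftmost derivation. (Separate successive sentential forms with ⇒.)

S ⇒ S red ⇒ S likes red ⇒ S likes likes red ⇒ S red likes likes red ⇒ robot west one red likes likes red

S ⇒ S red   [S -> S red]
S red ⇒ S likes red   [S -> S likes]
S likes red ⇒ S likes likes red   [S -> S likes]
S likes likes red ⇒ S red likes likes red   [S -> S red]
S red likes likes red ⇒ robot west one red likes likes red   [S -> robot west one]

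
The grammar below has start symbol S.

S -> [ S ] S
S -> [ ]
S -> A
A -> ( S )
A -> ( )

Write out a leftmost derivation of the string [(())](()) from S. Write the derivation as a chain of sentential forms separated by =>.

S => [S]S   [S -> [ S ] S]
[S]S => [A]S   [S -> A]
[A]S => [(S)]S   [A -> ( S )]
[(S)]S => [(A)]S   [S -> A]
[(A)]S => [(())]S   [A -> ( )]
[(())]S => [(())]A   [S -> A]
[(())]A => [(())](S)   [A -> ( S )]
[(())](S) => [(())](A)   [S -> A]
[(())](A) => [(())](())   [A -> ( )]

S => [S]S => [A]S => [(S)]S => [(A)]S => [(())]S => [(())]A => [(())](S) => [(())](A) => [(())](())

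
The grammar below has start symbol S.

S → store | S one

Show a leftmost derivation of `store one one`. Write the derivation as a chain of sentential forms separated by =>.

S => S one => S one one => store one one

S => S one   [S → S one]
S one => S one one   [S → S one]
S one one => store one one   [S → store]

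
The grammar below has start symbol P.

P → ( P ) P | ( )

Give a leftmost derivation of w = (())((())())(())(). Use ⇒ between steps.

P⇒(P)P⇒(())P⇒(())(P)P⇒(())((P)P)P⇒(())((())P)P⇒(())((())())P⇒(())((())())(P)P⇒(())((())())(())P⇒(())((())())(())()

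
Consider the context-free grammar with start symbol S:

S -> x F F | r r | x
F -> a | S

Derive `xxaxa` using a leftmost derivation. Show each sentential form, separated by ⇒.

S ⇒ xFF ⇒ xSF ⇒ xxFFF ⇒ xxaFF ⇒ xxaSF ⇒ xxaxF ⇒ xxaxa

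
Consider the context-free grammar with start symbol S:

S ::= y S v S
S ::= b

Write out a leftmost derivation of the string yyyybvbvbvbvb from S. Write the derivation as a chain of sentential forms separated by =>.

S => ySvS => yySvSvS => yyySvSvSvS => yyyySvSvSvSvS => yyyybvSvSvSvS => yyyybvbvSvSvS => yyyybvbvbvSvS => yyyybvbvbvbvS => yyyybvbvbvbvb

S => ySvS   [S ::= y S v S]
ySvS => yySvSvS   [S ::= y S v S]
yySvSvS => yyySvSvSvS   [S ::= y S v S]
yyySvSvSvS => yyyySvSvSvSvS   [S ::= y S v S]
yyyySvSvSvSvS => yyyybvSvSvSvS   [S ::= b]
yyyybvSvSvSvS => yyyybvbvSvSvS   [S ::= b]
yyyybvbvSvSvS => yyyybvbvbvSvS   [S ::= b]
yyyybvbvbvSvS => yyyybvbvbvbvS   [S ::= b]
yyyybvbvbvbvS => yyyybvbvbvbvb   [S ::= b]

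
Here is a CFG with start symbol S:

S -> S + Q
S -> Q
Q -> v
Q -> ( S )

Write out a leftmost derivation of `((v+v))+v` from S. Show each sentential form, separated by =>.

S => S+Q => Q+Q => (S)+Q => (Q)+Q => ((S))+Q => ((S+Q))+Q => ((Q+Q))+Q => ((v+Q))+Q => ((v+v))+Q => ((v+v))+v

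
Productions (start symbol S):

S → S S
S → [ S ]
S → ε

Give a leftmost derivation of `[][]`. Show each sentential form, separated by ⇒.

S ⇒ SS ⇒ SSS ⇒ SSSS ⇒ [S]SSS ⇒ []SSS ⇒ [][S]SS ⇒ [][]SS ⇒ [][]S ⇒ [][]

S ⇒ SS   [S → S S]
SS ⇒ SSS   [S → S S]
SSS ⇒ SSSS   [S → S S]
SSSS ⇒ [S]SSS   [S → [ S ]]
[S]SSS ⇒ []SSS   [S → ε]
[]SSS ⇒ [][S]SS   [S → [ S ]]
[][S]SS ⇒ [][]SS   [S → ε]
[][]SS ⇒ [][]S   [S → ε]
[][]S ⇒ [][]   [S → ε]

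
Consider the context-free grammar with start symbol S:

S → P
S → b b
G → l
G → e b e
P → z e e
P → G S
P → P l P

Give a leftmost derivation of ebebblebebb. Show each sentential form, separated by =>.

S=>P=>PlP=>GSlP=>ebeSlP=>ebebblP=>ebebblGS=>ebebblebeS=>ebebblebebb

S => P   [S → P]
P => PlP   [P → P l P]
PlP => GSlP   [P → G S]
GSlP => ebeSlP   [G → e b e]
ebeSlP => ebebblP   [S → b b]
ebebblP => ebebblGS   [P → G S]
ebebblGS => ebebblebeS   [G → e b e]
ebebblebeS => ebebblebebb   [S → b b]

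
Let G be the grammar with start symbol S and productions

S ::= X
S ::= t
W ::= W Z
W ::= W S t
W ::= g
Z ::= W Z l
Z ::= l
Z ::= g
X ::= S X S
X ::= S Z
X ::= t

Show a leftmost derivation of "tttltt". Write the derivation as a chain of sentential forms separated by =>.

S => X   [S ::= X]
X => SXS   [X ::= S X S]
SXS => XXS   [S ::= X]
XXS => SZXS   [X ::= S Z]
SZXS => XZXS   [S ::= X]
XZXS => SXSZXS   [X ::= S X S]
SXSZXS => tXSZXS   [S ::= t]
tXSZXS => ttSZXS   [X ::= t]
ttSZXS => tttZXS   [S ::= t]
tttZXS => tttlXS   [Z ::= l]
tttlXS => tttltS   [X ::= t]
tttltS => tttltt   [S ::= t]

S => X => SXS => XXS => SZXS => XZXS => SXSZXS => tXSZXS => ttSZXS => tttZXS => tttlXS => tttltS => tttltt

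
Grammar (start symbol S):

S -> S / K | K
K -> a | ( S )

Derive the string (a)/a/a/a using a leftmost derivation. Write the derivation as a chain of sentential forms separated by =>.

S => S/K => S/K/K => S/K/K/K => K/K/K/K => (S)/K/K/K => (K)/K/K/K => (a)/K/K/K => (a)/a/K/K => (a)/a/a/K => (a)/a/a/a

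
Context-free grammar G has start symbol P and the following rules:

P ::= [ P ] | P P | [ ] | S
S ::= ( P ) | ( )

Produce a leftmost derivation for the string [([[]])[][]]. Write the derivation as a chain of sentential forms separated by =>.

P=>[P]=>[PP]=>[PPP]=>[SPP]=>[(P)PP]=>[([P])PP]=>[([[]])PP]=>[([[]])[]P]=>[([[]])[][]]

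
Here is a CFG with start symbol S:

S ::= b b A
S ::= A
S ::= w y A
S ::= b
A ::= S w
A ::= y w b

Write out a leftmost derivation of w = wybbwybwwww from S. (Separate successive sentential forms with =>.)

S => wyA   [S ::= w y A]
wyA => wySw   [A ::= S w]
wySw => wybbAw   [S ::= b b A]
wybbAw => wybbSww   [A ::= S w]
wybbSww => wybbAww   [S ::= A]
wybbAww => wybbSwww   [A ::= S w]
wybbSwww => wybbwyAwww   [S ::= w y A]
wybbwyAwww => wybbwySwwww   [A ::= S w]
wybbwySwwww => wybbwybwwww   [S ::= b]

S=>wyA=>wySw=>wybbAw=>wybbSww=>wybbAww=>wybbSwww=>wybbwyAwww=>wybbwySwwww=>wybbwybwwww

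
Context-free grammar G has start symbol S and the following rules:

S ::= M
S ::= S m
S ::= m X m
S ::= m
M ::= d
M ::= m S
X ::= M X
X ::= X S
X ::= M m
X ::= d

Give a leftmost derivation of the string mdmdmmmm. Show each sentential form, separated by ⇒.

S ⇒ mXm   [S ::= m X m]
mXm ⇒ mXSm   [X ::= X S]
mXSm ⇒ mdSm   [X ::= d]
mdSm ⇒ mdSmm   [S ::= S m]
mdSmm ⇒ mdmXmmm   [S ::= m X m]
mdmXmmm ⇒ mdmMmmmm   [X ::= M m]
mdmMmmmm ⇒ mdmdmmmm   [M ::= d]

S ⇒ mXm ⇒ mXSm ⇒ mdSm ⇒ mdSmm ⇒ mdmXmmm ⇒ mdmMmmmm ⇒ mdmdmmmm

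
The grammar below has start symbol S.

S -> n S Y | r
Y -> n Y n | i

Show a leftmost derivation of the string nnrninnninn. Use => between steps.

S => nSY => nnSYY => nnrYY => nnrnYnY => nnrninY => nnrninnYn => nnrninnnYnn => nnrninnninn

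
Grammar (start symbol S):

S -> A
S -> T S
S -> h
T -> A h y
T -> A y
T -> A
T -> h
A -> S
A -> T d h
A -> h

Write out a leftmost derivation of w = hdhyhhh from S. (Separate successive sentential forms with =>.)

S=>TS=>AyS=>TdhyS=>hdhyS=>hdhyTS=>hdhyhS=>hdhyhTS=>hdhyhhS=>hdhyhhh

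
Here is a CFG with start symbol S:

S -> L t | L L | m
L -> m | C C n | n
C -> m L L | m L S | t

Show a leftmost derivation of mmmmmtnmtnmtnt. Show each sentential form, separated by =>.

S=>Lt=>CCnt=>mLSCnt=>mCCnSCnt=>mmLLCnSCnt=>mmCCnLCnSCnt=>mmmLLCnLCnSCnt=>mmmmLCnLCnSCnt=>mmmmmCnLCnSCnt=>mmmmmtnLCnSCnt=>mmmmmtnmCnSCnt=>mmmmmtnmtnSCnt=>mmmmmtnmtnmCnt=>mmmmmtnmtnmtnt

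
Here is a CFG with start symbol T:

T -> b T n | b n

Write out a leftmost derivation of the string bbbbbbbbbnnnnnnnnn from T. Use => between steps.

T => bTn => bbTnn => bbbTnnn => bbbbTnnnn => bbbbbTnnnnn => bbbbbbTnnnnnn => bbbbbbbTnnnnnnn => bbbbbbbbTnnnnnnnn => bbbbbbbbbnnnnnnnnn

T => bTn   [T -> b T n]
bTn => bbTnn   [T -> b T n]
bbTnn => bbbTnnn   [T -> b T n]
bbbTnnn => bbbbTnnnn   [T -> b T n]
bbbbTnnnn => bbbbbTnnnnn   [T -> b T n]
bbbbbTnnnnn => bbbbbbTnnnnnn   [T -> b T n]
bbbbbbTnnnnnn => bbbbbbbTnnnnnnn   [T -> b T n]
bbbbbbbTnnnnnnn => bbbbbbbbTnnnnnnnn   [T -> b T n]
bbbbbbbbTnnnnnnnn => bbbbbbbbbnnnnnnnnn   [T -> b n]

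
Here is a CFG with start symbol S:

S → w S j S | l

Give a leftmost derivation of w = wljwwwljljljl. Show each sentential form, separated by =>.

S => wSjS   [S → w S j S]
wSjS => wljS   [S → l]
wljS => wljwSjS   [S → w S j S]
wljwSjS => wljwwSjSjS   [S → w S j S]
wljwwSjSjS => wljwwwSjSjSjS   [S → w S j S]
wljwwwSjSjSjS => wljwwwljSjSjS   [S → l]
wljwwwljSjSjS => wljwwwljljSjS   [S → l]
wljwwwljljSjS => wljwwwljljljS   [S → l]
wljwwwljljljS => wljwwwljljljl   [S → l]

S => wSjS => wljS => wljwSjS => wljwwSjSjS => wljwwwSjSjSjS => wljwwwljSjSjS => wljwwwljljSjS => wljwwwljljljS => wljwwwljljljl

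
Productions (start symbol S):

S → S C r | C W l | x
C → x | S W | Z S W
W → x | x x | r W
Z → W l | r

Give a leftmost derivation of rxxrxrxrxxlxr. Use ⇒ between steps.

S⇒SCr⇒CWlCr⇒ZSWWlCr⇒rSWWlCr⇒rSCrWWlCr⇒rSCrCrWWlCr⇒rSCrCrCrWWlCr⇒rxCrCrCrWWlCr⇒rxxrCrCrWWlCr⇒rxxrxrCrWWlCr⇒rxxrxrxrWWlCr⇒rxxrxrxrxWlCr⇒rxxrxrxrxxlCr⇒rxxrxrxrxxlxr

S ⇒ SCr   [S → S C r]
SCr ⇒ CWlCr   [S → C W l]
CWlCr ⇒ ZSWWlCr   [C → Z S W]
ZSWWlCr ⇒ rSWWlCr   [Z → r]
rSWWlCr ⇒ rSCrWWlCr   [S → S C r]
rSCrWWlCr ⇒ rSCrCrWWlCr   [S → S C r]
rSCrCrWWlCr ⇒ rSCrCrCrWWlCr   [S → S C r]
rSCrCrCrWWlCr ⇒ rxCrCrCrWWlCr   [S → x]
rxCrCrCrWWlCr ⇒ rxxrCrCrWWlCr   [C → x]
rxxrCrCrWWlCr ⇒ rxxrxrCrWWlCr   [C → x]
rxxrxrCrWWlCr ⇒ rxxrxrxrWWlCr   [C → x]
rxxrxrxrWWlCr ⇒ rxxrxrxrxWlCr   [W → x]
rxxrxrxrxWlCr ⇒ rxxrxrxrxxlCr   [W → x]
rxxrxrxrxxlCr ⇒ rxxrxrxrxxlxr   [C → x]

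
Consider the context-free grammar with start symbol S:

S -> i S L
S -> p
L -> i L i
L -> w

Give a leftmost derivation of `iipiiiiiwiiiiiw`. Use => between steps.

S => iSL   [S -> i S L]
iSL => iiSLL   [S -> i S L]
iiSLL => iipLL   [S -> p]
iipLL => iipiLiL   [L -> i L i]
iipiLiL => iipiiLiiL   [L -> i L i]
iipiiLiiL => iipiiiLiiiL   [L -> i L i]
iipiiiLiiiL => iipiiiiLiiiiL   [L -> i L i]
iipiiiiLiiiiL => iipiiiiiLiiiiiL   [L -> i L i]
iipiiiiiLiiiiiL => iipiiiiiwiiiiiL   [L -> w]
iipiiiiiwiiiiiL => iipiiiiiwiiiiiw   [L -> w]

S => iSL => iiSLL => iipLL => iipiLiL => iipiiLiiL => iipiiiLiiiL => iipiiiiLiiiiL => iipiiiiiLiiiiiL => iipiiiiiwiiiiiL => iipiiiiiwiiiiiw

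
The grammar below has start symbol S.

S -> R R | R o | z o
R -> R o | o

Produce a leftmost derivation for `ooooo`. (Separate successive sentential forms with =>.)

S => RR   [S -> R R]
RR => RoR   [R -> R o]
RoR => RooR   [R -> R o]
RooR => RoooR   [R -> R o]
RoooR => ooooR   [R -> o]
ooooR => ooooo   [R -> o]

S=>RR=>RoR=>RooR=>RoooR=>ooooR=>ooooo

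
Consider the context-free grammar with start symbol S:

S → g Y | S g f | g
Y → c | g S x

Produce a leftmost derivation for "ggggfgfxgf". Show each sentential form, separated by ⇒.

S ⇒ Sgf ⇒ gYgf ⇒ ggSxgf ⇒ ggSgfxgf ⇒ ggSgfgfxgf ⇒ ggggfgfxgf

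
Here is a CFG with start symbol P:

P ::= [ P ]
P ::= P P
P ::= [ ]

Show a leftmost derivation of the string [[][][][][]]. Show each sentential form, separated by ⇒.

P ⇒ [P]   [P ::= [ P ]]
[P] ⇒ [PP]   [P ::= P P]
[PP] ⇒ [PPP]   [P ::= P P]
[PPP] ⇒ [PPPP]   [P ::= P P]
[PPPP] ⇒ [PPPPP]   [P ::= P P]
[PPPPP] ⇒ [[]PPPP]   [P ::= [ ]]
[[]PPPP] ⇒ [[][]PPP]   [P ::= [ ]]
[[][]PPP] ⇒ [[][][]PP]   [P ::= [ ]]
[[][][]PP] ⇒ [[][][][]P]   [P ::= [ ]]
[[][][][]P] ⇒ [[][][][][]]   [P ::= [ ]]

P⇒[P]⇒[PP]⇒[PPP]⇒[PPPP]⇒[PPPPP]⇒[[]PPPP]⇒[[][]PPP]⇒[[][][]PP]⇒[[][][][]P]⇒[[][][][][]]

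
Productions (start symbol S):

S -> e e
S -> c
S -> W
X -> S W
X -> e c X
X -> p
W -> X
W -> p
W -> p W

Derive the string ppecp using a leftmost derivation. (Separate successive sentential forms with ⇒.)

S ⇒ W   [S -> W]
W ⇒ pW   [W -> p W]
pW ⇒ ppW   [W -> p W]
ppW ⇒ ppX   [W -> X]
ppX ⇒ ppecX   [X -> e c X]
ppecX ⇒ ppecp   [X -> p]

S ⇒ W ⇒ pW ⇒ ppW ⇒ ppX ⇒ ppecX ⇒ ppecp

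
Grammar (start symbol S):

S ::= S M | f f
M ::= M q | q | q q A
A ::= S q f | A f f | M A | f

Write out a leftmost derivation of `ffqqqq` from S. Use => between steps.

S=>SM=>SMM=>SMMM=>SMMMM=>ffMMMM=>ffqMMM=>ffqqMM=>ffqqqM=>ffqqqq

S => SM   [S ::= S M]
SM => SMM   [S ::= S M]
SMM => SMMM   [S ::= S M]
SMMM => SMMMM   [S ::= S M]
SMMMM => ffMMMM   [S ::= f f]
ffMMMM => ffqMMM   [M ::= q]
ffqMMM => ffqqMM   [M ::= q]
ffqqMM => ffqqqM   [M ::= q]
ffqqqM => ffqqqq   [M ::= q]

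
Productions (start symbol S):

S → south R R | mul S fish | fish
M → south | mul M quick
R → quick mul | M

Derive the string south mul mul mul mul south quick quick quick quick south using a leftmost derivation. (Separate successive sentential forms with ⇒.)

S ⇒ south R R ⇒ south M R ⇒ south mul M quick R ⇒ south mul mul M quick quick R ⇒ south mul mul mul M quick quick quick R ⇒ south mul mul mul mul M quick quick quick quick R ⇒ south mul mul mul mul south quick quick quick quick R ⇒ south mul mul mul mul south quick quick quick quick M ⇒ south mul mul mul mul south quick quick quick quick south

S ⇒ south R R   [S → south R R]
south R R ⇒ south M R   [R → M]
south M R ⇒ south mul M quick R   [M → mul M quick]
south mul M quick R ⇒ south mul mul M quick quick R   [M → mul M quick]
south mul mul M quick quick R ⇒ south mul mul mul M quick quick quick R   [M → mul M quick]
south mul mul mul M quick quick quick R ⇒ south mul mul mul mul M quick quick quick quick R   [M → mul M quick]
south mul mul mul mul M quick quick quick quick R ⇒ south mul mul mul mul south quick quick quick quick R   [M → south]
south mul mul mul mul south quick quick quick quick R ⇒ south mul mul mul mul south quick quick quick quick M   [R → M]
south mul mul mul mul south quick quick quick quick M ⇒ south mul mul mul mul south quick quick quick quick south   [M → south]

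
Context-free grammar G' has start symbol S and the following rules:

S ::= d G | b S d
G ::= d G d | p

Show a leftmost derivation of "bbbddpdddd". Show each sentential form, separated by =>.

S => bSd => bbSdd => bbbSddd => bbbdGddd => bbbddGdddd => bbbddpdddd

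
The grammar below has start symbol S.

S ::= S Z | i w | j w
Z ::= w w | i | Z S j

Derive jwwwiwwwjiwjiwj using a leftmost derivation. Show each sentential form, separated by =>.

S => SZ   [S ::= S Z]
SZ => jwZ   [S ::= j w]
jwZ => jwZSj   [Z ::= Z S j]
jwZSj => jwZSjSj   [Z ::= Z S j]
jwZSjSj => jwZSjSjSj   [Z ::= Z S j]
jwZSjSjSj => jwwwSjSjSj   [Z ::= w w]
jwwwSjSjSj => jwwwSZjSjSj   [S ::= S Z]
jwwwSZjSjSj => jwwwiwZjSjSj   [S ::= i w]
jwwwiwZjSjSj => jwwwiwwwjSjSj   [Z ::= w w]
jwwwiwwwjSjSj => jwwwiwwwjiwjSj   [S ::= i w]
jwwwiwwwjiwjSj => jwwwiwwwjiwjiwj   [S ::= i w]

S=>SZ=>jwZ=>jwZSj=>jwZSjSj=>jwZSjSjSj=>jwwwSjSjSj=>jwwwSZjSjSj=>jwwwiwZjSjSj=>jwwwiwwwjSjSj=>jwwwiwwwjiwjSj=>jwwwiwwwjiwjiwj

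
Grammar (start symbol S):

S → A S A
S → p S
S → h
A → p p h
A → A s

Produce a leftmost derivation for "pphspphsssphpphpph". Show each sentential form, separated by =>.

S => ASA => AsSA => pphsSA => pphsASAA => pphsAsSAA => pphsAssSAA => pphsAsssSAA => pphspphsssSAA => pphspphssspSAA => pphspphsssphAA => pphspphsssphpphA => pphspphsssphpphpph

S => ASA   [S → A S A]
ASA => AsSA   [A → A s]
AsSA => pphsSA   [A → p p h]
pphsSA => pphsASAA   [S → A S A]
pphsASAA => pphsAsSAA   [A → A s]
pphsAsSAA => pphsAssSAA   [A → A s]
pphsAssSAA => pphsAsssSAA   [A → A s]
pphsAsssSAA => pphspphsssSAA   [A → p p h]
pphspphsssSAA => pphspphssspSAA   [S → p S]
pphspphssspSAA => pphspphsssphAA   [S → h]
pphspphsssphAA => pphspphsssphpphA   [A → p p h]
pphspphsssphpphA => pphspphsssphpphpph   [A → p p h]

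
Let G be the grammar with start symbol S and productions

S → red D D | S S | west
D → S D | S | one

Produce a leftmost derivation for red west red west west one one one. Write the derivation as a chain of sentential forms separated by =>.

S => red D D => red S D D => red S S D D => red west S D D => red west red D D D D => red west red S D D D => red west red S S D D D => red west red west S D D D => red west red west west D D D => red west red west west one D D => red west red west west one one D => red west red west west one one one

S => red D D   [S → red D D]
red D D => red S D D   [D → S D]
red S D D => red S S D D   [S → S S]
red S S D D => red west S D D   [S → west]
red west S D D => red west red D D D D   [S → red D D]
red west red D D D D => red west red S D D D   [D → S]
red west red S D D D => red west red S S D D D   [S → S S]
red west red S S D D D => red west red west S D D D   [S → west]
red west red west S D D D => red west red west west D D D   [S → west]
red west red west west D D D => red west red west west one D D   [D → one]
red west red west west one D D => red west red west west one one D   [D → one]
red west red west west one one D => red west red west west one one one   [D → one]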